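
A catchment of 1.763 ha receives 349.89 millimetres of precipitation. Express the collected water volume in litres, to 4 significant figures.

6169000 litres

Area: 1.763 ha = 17630 m².
1 mm over 1 m² is 1 L, so volume = 349.89 × 17630 = 6168560.7 L ≈ 6169000 L.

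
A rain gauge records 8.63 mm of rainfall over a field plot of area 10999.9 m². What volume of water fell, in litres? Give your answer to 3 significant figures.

1 mm over 1 m² is 1 L, so volume = 8.63 × 10999.9 = 94929.137 L ≈ 94900 L.

94900 litres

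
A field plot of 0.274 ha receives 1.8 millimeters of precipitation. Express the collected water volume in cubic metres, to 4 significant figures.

Area: 0.274 ha = 2740 m².
1 mm over 1 m² is 1 L, so volume = 1.8 × 2740 = 4932 L = 4.932 m³.

4.932 cubic metres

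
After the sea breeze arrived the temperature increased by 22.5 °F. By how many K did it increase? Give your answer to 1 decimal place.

12.5 K

A change of 1 °C equals a change of 1.8 °F: ΔK = 22.5 × 0.5556 = 12.5 K.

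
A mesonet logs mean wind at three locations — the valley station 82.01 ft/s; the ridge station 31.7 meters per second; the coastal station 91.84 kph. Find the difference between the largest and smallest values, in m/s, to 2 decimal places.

the valley station: 82.01 ft/s = 24.9966 m/s.
the coastal station: 91.84 km/h = 25.5111 m/s.
Spread: 31.7000 − 24.9966 = 6.70 m/s.

6.70 m/s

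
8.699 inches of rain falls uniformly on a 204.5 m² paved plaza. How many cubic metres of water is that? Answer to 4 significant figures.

45.19 cubic metres

Depth: 8.699 in × 25.4 = 220.9546 mm.
1 mm over 1 m² is 1 L, so volume = 220.9546 × 204.5 = 45185.216 L = 45.19 m³.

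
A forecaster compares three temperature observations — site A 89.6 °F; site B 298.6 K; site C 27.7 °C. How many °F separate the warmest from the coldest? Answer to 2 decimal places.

site A: 89.6 °F = 32.000 °C.
site B: 298.6 K = 25.450 °C.
Spread: 32.000 − 25.450 = 6.550 °C = 11.79 °F.

11.79 °F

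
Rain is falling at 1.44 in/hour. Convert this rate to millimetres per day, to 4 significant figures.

877.8 mm/day

1.44 in/hour × 25.4 mm/in × 24 hour/day = 877.8 mm/day.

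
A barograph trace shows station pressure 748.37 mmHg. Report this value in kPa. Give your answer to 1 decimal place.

99.8 kPa

1 mmHg = 0.133322 kPa, so 748.37 × 0.133322 = 99.8 kPa.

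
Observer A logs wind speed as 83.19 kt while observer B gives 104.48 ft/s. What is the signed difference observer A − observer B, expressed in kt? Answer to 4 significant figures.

observer B: 104.48 ft/s = 61.9027 kt.
Difference: 83.1900 − 61.9027 = 21.29 kt.

21.29 kt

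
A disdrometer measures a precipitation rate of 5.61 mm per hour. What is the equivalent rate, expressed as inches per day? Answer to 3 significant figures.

5.30 in/day

5.61 mm/hour × 0.0393701 in/mm × 24 hour/day = 5.30 in/day.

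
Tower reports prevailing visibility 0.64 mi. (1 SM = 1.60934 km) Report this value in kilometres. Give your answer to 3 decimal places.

1 SM = 1.60934 km, so 0.64 × 1.60934 = 1.030 km.

1.030 km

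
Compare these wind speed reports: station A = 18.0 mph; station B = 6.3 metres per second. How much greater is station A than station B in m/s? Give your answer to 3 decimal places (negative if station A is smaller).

1.747 m/s

station A: 18.0 mph = 8.04672 m/s.
Difference: 8.04672 − 6.30000 = 1.747 m/s.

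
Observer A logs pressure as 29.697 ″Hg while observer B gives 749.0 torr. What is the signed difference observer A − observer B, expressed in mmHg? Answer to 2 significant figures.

5.3 mmHg

observer A: 29.697 inHg = 754.304 mmHg.
Difference: 754.304 − 749.000 = 5.3 mmHg.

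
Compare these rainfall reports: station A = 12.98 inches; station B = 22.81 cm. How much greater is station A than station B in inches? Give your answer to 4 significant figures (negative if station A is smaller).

station B: 22.81 cm = 8.98031 in.
Difference: 12.98000 − 8.98031 = 4.000 in.

4.000 in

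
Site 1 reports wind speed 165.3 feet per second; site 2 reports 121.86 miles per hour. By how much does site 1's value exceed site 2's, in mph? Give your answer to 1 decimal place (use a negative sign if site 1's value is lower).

site 1: 165.3 ft/s = 112.705 mph.
Difference: 112.705 − 121.860 = -9.2 mph.

-9.2 mph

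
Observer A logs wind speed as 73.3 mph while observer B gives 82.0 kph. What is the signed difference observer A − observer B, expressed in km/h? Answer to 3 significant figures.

observer A: 73.3 mph = 117.965 km/h.
Difference: 117.965 − 82.000 = 36.0 km/h.

36.0 km/h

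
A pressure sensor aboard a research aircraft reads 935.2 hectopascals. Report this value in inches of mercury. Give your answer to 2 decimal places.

1 hPa = 0.02953 inHg, so 935.2 × 0.02953 = 27.62 inHg.

27.62 inHg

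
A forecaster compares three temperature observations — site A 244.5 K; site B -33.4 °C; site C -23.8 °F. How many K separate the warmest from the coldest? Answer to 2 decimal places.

4.75 K

site A: 244.5 K = -28.650 °C.
site C: -23.8 °F = -31.000 °C.
Spread: (-28.650) − (-33.400) = 4.750 °C.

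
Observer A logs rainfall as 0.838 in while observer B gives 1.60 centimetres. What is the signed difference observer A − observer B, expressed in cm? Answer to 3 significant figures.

observer A: 0.838 in = 2.12852 cm.
Difference: 2.12852 − 1.60000 = 0.529 cm.

0.529 cm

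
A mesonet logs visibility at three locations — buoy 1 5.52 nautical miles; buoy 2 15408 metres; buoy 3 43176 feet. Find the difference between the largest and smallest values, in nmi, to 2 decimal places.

buoy 2: 15408 m = 8.3197 nmi.
buoy 3: 43176 ft = 7.1059 nmi.
Spread: 8.3197 − 5.5200 = 2.80 nmi.

2.80 nmi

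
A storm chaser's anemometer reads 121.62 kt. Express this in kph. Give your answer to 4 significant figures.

1 kt = 1.852 km/h, so 121.62 × 1.852 = 225.2 km/h.

225.2 km/h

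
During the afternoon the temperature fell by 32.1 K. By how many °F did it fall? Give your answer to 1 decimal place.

Converting a difference, only the 9/5 scale factor applies: Δ°F = 32.1 × 1.8 = 57.8 °F.

57.8 °F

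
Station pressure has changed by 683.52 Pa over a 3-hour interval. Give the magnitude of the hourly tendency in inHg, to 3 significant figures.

683.52 Pa / 3 h × 0.0002953 inHg/Pa = 0.0673 inHg/h.

0.0673 inHg per hour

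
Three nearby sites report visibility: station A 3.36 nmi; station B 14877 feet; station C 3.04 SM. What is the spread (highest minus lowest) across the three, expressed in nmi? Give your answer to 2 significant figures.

station B: 14877 ft = 2.4484 nmi.
station C: 3.04 SM = 2.6417 nmi.
Spread: 3.3600 − 2.4484 = 0.91 nmi.

0.91 nmi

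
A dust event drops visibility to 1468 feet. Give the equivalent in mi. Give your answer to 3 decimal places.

1 ft = 0.000189394 SM, so 1468 × 0.000189394 = 0.278 SM.

0.278 SM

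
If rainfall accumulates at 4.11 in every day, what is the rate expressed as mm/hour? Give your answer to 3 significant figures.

4.35 mm/hour

4.11 in/day × 25.4 mm/in × 0.0416667 day/hour = 4.35 mm/hour.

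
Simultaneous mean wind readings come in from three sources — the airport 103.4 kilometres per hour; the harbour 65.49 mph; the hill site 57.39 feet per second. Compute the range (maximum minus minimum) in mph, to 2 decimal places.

the airport: 103.4 km/h = 64.2498 mph.
the hill site: 57.39 ft/s = 39.1295 mph.
Spread: 65.4900 − 39.1295 = 26.36 mph.

26.36 mph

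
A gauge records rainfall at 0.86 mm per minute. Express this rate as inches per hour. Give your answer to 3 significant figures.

2.03 in/hour

0.86 mm/minute × 0.0393701 in/mm × 60 minute/hour = 2.03 in/hour.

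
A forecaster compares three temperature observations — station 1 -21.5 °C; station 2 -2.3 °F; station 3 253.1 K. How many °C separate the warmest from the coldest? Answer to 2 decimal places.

station 2: -2.3 °F = -19.056 °C.
station 3: 253.1 K = -20.050 °C.
Spread: (-19.056) − (-21.500) = 2.444 °C.

2.44 °C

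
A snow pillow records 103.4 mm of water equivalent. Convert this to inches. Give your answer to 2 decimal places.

4.07 in

1 mm = 0.0393701 in, so 103.4 × 0.0393701 = 4.07 in.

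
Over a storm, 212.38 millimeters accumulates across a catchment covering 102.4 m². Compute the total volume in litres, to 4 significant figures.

1 mm over 1 m² is 1 L, so volume = 212.38 × 102.4 = 21747.712 L ≈ 21750 L.

21750 litres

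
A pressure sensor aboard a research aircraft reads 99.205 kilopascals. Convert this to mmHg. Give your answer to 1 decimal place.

744.1 mmHg

1 kPa = 7.50062 mmHg, so 99.205 × 7.50062 = 744.1 mmHg.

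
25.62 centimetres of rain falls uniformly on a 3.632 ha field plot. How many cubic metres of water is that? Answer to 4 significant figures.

9305 cubic metres

Depth: 25.62 cm × 10 = 256.2 mm.
Area: 3.632 ha = 36320 m².
1 mm over 1 m² is 1 L, so volume = 256.2 × 36320 = 9305184 L = 9305 m³.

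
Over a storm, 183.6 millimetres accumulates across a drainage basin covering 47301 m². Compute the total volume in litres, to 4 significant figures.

8684000 litres

1 mm over 1 m² is 1 L, so volume = 183.6 × 47301 = 8684463.6 L ≈ 8684000 L.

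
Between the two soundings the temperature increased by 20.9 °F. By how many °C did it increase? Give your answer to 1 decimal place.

11.6 °C

For a temperature change the 32° offset cancels: Δ°C = 20.9 × 0.5556 = 11.6 °C.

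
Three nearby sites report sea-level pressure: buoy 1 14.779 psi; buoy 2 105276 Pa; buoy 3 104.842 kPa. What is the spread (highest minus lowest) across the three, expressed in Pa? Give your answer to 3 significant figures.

buoy 1: 14.779 psi = 101897.62 Pa.
buoy 3: 104.842 kPa = 104842.00 Pa.
Spread: 105276.00 − 101897.62 = 3380 Pa.

3380 Pa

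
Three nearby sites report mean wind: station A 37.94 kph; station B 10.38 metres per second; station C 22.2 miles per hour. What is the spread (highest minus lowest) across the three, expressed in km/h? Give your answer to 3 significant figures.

station B: 10.38 m/s = 37.3680 km/h.
station C: 22.2 mph = 35.7274 km/h.
Spread: 37.9400 − 35.7274 = 2.21 km/h.

2.21 km/h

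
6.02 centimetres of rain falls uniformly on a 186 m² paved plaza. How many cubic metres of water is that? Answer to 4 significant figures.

Depth: 6.02 cm × 10 = 60.2 mm.
1 mm over 1 m² is 1 L, so volume = 60.2 × 186 = 11197.2 L = 11.20 m³.

11.20 cubic metres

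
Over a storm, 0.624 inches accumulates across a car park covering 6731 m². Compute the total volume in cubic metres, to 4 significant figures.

106.7 cubic metres

Depth: 0.624 in × 25.4 = 15.8496 mm.
1 mm over 1 m² is 1 L, so volume = 15.8496 × 6731 = 106683.66 L = 106.7 m³.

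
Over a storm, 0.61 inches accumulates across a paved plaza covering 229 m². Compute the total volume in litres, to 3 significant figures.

Depth: 0.61 in × 25.4 = 15.494 mm.
1 mm over 1 m² is 1 L, so volume = 15.494 × 229 = 3548.126 L ≈ 3550 L.

3550 litres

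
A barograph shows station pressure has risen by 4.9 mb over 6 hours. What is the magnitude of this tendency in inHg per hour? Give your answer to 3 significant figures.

0.0241 inHg per hour

4.9 mb / 6 h × 0.02953 inHg/mb = 0.0241 inHg/h.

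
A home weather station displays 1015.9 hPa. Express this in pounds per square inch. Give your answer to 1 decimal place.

14.7 psi

1 hPa = 0.0145038 psi, so 1015.9 × 0.0145038 = 14.7 psi.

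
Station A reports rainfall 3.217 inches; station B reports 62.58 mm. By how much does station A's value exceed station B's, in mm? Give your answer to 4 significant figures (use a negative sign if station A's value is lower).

station A: 3.217 in = 81.7118 mm.
Difference: 81.7118 − 62.5800 = 19.13 mm.

19.13 mm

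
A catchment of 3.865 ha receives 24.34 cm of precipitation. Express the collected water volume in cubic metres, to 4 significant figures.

9407 cubic metres

Depth: 24.34 cm × 10 = 243.4 mm.
Area: 3.865 ha = 38650 m².
1 mm over 1 m² is 1 L, so volume = 243.4 × 38650 = 9407410 L = 9407 m³.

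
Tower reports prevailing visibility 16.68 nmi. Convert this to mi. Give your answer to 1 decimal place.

1 nmi = 1.15078 SM, so 16.68 × 1.15078 = 19.2 SM.

19.2 SM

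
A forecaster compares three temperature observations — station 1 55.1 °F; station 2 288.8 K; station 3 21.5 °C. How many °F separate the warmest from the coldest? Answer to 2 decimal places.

station 1: 55.1 °F = 12.833 °C.
station 2: 288.8 K = 15.650 °C.
Spread: 21.500 − 12.833 = 8.667 °C = 15.60 °F.

15.60 °F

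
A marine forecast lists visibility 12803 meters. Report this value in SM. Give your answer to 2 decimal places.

7.96 SM

1 m = 0.000621371 SM, so 12803 × 0.000621371 = 7.96 SM.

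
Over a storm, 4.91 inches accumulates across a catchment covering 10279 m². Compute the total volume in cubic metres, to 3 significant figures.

1280 cubic metres

Depth: 4.91 in × 25.4 = 124.714 mm.
1 mm over 1 m² is 1 L, so volume = 124.714 × 10279 = 1281935.2 L = 1280 m³.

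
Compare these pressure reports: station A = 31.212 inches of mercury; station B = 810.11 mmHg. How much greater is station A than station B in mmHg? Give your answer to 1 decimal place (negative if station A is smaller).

station A: 31.212 inHg = 792.785 mmHg.
Difference: 792.785 − 810.110 = -17.3 mmHg.

-17.3 mmHg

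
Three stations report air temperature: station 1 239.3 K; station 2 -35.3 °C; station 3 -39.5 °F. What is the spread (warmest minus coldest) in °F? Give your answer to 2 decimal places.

10.57 °F

station 1: 239.3 K = -33.850 °C.
station 3: -39.5 °F = -39.722 °C.
Spread: (-33.850) − (-39.722) = 5.872 °C = 10.57 °F.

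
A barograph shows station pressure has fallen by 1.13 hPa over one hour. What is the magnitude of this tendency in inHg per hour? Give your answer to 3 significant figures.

0.0334 inHg per hour

1.13 hPa / 1 h × 0.02953 inHg/hPa = 0.0334 inHg/h.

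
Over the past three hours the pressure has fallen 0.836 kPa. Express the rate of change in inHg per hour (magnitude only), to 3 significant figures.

0.836 kPa / 3 h × 0.2953 inHg/kPa = 0.0823 inHg/h.

0.0823 inHg per hour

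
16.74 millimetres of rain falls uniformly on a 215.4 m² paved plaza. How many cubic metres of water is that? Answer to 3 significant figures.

1 mm over 1 m² is 1 L, so volume = 16.74 × 215.4 = 3605.796 L = 3.61 m³.

3.61 cubic metres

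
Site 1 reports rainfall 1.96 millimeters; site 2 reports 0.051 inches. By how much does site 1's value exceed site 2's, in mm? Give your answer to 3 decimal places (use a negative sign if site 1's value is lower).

0.665 mm

site 2: 0.051 in = 1.29540 mm.
Difference: 1.96000 − 1.29540 = 0.665 mm.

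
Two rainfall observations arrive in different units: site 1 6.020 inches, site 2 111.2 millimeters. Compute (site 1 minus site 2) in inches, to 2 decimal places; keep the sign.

1.64 in

site 2: 111.2 mm = 4.3780 in.
Difference: 6.0200 − 4.3780 = 1.64 in.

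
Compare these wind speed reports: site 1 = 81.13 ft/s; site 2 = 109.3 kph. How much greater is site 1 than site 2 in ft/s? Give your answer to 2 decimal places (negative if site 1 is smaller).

-18.48 ft/s

site 2: 109.3 km/h = 99.6099 ft/s.
Difference: 81.1300 − 99.6099 = -18.48 ft/s.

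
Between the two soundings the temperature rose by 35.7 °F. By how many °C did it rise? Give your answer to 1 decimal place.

For a temperature change the 32° offset cancels: Δ°C = 35.7 × 0.5556 = 19.8 °C.

19.8 °C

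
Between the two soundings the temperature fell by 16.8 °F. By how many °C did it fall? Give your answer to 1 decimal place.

Converting a difference, only the 9/5 scale factor applies: Δ°C = 16.8 × 0.5556 = 9.3 °C.

9.3 °C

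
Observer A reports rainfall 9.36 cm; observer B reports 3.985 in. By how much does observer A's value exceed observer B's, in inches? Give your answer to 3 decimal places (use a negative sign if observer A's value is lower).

-0.300 in

observer A: 9.36 cm = 3.68504 in.
Difference: 3.68504 − 3.98500 = -0.300 in.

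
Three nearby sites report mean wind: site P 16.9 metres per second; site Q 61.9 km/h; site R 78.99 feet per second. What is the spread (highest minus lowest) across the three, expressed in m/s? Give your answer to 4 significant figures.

site Q: 61.9 km/h = 17.19444 m/s.
site R: 78.99 ft/s = 24.07615 m/s.
Spread: 24.07615 − 16.90000 = 7.176 m/s.

7.176 m/s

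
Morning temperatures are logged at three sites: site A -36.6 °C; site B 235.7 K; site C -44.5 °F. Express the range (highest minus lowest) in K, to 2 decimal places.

site B: 235.7 K = -37.450 °C.
site C: -44.5 °F = -42.500 °C.
Spread: (-36.600) − (-42.500) = 5.900 °C.

5.90 K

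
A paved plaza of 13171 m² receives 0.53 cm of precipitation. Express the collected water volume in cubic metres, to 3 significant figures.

Depth: 0.53 cm × 10 = 5.3 mm.
1 mm over 1 m² is 1 L, so volume = 5.3 × 13171 = 69806.3 L = 69.8 m³.

69.8 cubic metres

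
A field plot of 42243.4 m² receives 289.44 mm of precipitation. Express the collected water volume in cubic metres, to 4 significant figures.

1 mm over 1 m² is 1 L, so volume = 289.44 × 42243.4 = 12226930 L = 12230 m³.

12230 cubic metres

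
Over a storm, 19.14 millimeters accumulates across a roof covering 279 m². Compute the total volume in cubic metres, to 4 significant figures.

5.340 cubic metres

1 mm over 1 m² is 1 L, so volume = 19.14 × 279 = 5340.06 L = 5.340 m³.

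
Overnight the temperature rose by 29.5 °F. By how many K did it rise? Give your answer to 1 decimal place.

16.4 K

Converting a difference, only the 9/5 scale factor applies: ΔK = 29.5 × 0.5556 = 16.4 K.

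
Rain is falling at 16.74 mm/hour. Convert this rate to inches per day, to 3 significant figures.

15.8 in/day

16.74 mm/hour × 0.0393701 in/mm × 24 hour/day = 15.8 in/day.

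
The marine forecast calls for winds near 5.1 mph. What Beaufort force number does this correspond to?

Beaufort force 2

5.1 mph = 2.3 m/s, which is Beaufort 2 (light breeze, 1.6–3.3 m/s).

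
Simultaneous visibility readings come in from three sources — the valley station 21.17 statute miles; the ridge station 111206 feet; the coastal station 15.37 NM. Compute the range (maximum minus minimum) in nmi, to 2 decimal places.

the valley station: 21.17 SM = 18.3962 nmi.
the ridge station: 111206 ft = 18.3022 nmi.
Spread: 18.3962 − 15.3700 = 3.03 nmi.

3.03 nmi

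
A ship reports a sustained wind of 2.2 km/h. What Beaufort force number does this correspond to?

Beaufort force 1

2.2 km/h = 0.6 m/s, which is Beaufort 1 (light air, 0.3–1.5 m/s).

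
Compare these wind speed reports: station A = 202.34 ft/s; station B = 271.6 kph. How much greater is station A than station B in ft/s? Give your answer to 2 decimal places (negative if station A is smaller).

station B: 271.6 km/h = 247.5211 ft/s.
Difference: 202.3400 − 247.5211 = -45.18 ft/s.

-45.18 ft/s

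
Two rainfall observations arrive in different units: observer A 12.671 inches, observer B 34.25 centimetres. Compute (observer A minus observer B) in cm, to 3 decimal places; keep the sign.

observer A: 12.671 in = 32.18434 cm.
Difference: 32.18434 − 34.25000 = -2.066 cm.

-2.066 cm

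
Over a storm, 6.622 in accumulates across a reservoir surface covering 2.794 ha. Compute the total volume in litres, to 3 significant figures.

Depth: 6.622 in × 25.4 = 168.1988 mm.
Area: 2.794 ha = 27940 m².
1 mm over 1 m² is 1 L, so volume = 168.1988 × 27940 = 4699474.5 L ≈ 4700000 L.

4700000 litres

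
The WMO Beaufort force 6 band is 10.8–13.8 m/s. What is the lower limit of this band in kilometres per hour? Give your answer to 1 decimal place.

10.8–13.8 m/s × 3.6 = 38.9–49.7 km/h.

38.9 km/h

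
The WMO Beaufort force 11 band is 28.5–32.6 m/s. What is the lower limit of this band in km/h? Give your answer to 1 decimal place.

28.5–32.6 m/s × 3.6 = 102.6–117.4 km/h.

102.6 km/h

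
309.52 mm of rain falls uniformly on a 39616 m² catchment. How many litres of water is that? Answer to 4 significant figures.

12260000 litres

1 mm over 1 m² is 1 L, so volume = 309.52 × 39616 = 12261944 L ≈ 12260000 L.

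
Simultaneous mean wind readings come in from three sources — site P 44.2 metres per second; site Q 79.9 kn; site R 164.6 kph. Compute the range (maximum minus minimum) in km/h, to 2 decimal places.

site P: 44.2 m/s = 159.1200 km/h.
site Q: 79.9 kt = 147.9748 km/h.
Spread: 164.6000 − 147.9748 = 16.63 km/h.

16.63 km/h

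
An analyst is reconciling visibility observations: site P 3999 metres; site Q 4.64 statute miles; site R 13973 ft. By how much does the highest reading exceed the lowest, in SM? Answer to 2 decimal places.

site P: 3999 m = 2.4849 SM.
site R: 13973 ft = 2.6464 SM.
Spread: 4.6400 − 2.4849 = 2.16 SM.

2.16 SM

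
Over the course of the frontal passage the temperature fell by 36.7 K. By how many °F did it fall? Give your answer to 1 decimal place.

For a temperature change the 32° offset cancels: Δ°F = 36.7 × 1.8 = 66.1 °F.

66.1 °F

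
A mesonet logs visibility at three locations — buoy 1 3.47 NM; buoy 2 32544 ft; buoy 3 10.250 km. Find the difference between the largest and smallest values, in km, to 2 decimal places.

3.82 km

buoy 1: 3.47 nmi = 6.4264 km.
buoy 2: 32544 ft = 9.9194 km.
Spread: 10.2500 − 6.4264 = 3.82 km.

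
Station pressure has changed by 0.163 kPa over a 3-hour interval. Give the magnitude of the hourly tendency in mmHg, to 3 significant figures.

0.163 kPa / 3 h × 7.50062 mmHg/kPa = 0.408 mmHg/h.

0.408 mmHg per hour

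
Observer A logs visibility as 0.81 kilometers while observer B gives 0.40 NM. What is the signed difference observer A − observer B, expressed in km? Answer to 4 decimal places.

observer B: 0.40 nmi = 0.740800 km.
Difference: 0.810000 − 0.740800 = 0.0692 km.

0.0692 km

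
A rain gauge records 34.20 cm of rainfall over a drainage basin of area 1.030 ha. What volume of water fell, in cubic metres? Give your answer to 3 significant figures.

Depth: 34.20 cm × 10 = 342 mm.
Area: 1.030 ha = 10300 m².
1 mm over 1 m² is 1 L, so volume = 342 × 10300 = 3522600 L = 3520 m³.

3520 cubic metres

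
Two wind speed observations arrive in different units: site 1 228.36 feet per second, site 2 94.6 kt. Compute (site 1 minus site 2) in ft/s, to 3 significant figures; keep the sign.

site 2: 94.6 kt = 159.667 ft/s.
Difference: 228.360 − 159.667 = 68.7 ft/s.

68.7 ft/s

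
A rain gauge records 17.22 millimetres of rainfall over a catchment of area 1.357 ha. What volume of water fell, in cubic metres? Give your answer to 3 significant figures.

234 cubic metres

Area: 1.357 ha = 13570 m².
1 mm over 1 m² is 1 L, so volume = 17.22 × 13570 = 233675.4 L = 234 m³.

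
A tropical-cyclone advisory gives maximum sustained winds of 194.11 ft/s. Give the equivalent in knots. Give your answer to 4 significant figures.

1 ft/s = 0.592484 kt, so 194.11 × 0.592484 = 115.0 kt.

115.0 kt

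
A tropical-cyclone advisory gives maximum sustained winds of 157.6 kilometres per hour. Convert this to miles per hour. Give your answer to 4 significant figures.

1 km/h = 0.621371 mph, so 157.6 × 0.621371 = 97.93 mph.

97.93 mph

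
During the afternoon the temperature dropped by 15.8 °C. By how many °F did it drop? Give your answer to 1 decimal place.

28.4 °F

A change of 1 °C equals a change of 1.8 °F: Δ°F = 15.8 × 1.8 = 28.4 °F.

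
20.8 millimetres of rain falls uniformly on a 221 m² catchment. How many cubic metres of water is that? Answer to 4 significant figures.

1 mm over 1 m² is 1 L, so volume = 20.8 × 221 = 4596.8 L = 4.597 m³.

4.597 cubic metres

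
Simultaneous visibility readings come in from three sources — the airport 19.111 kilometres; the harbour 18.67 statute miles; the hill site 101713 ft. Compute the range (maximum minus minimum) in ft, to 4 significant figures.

39010 ft

the airport: 19.111 km = 62700.13 ft.
the harbour: 18.67 SM = 98577.60 ft.
Spread: 101713.00 − 62700.13 = 39010 ft.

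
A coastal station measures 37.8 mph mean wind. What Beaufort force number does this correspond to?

37.8 mph = 16.9 m/s, which is Beaufort 7 (near gale, 13.9–17.1 m/s).

Beaufort force 7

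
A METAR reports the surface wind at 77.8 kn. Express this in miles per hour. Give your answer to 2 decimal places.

89.53 mph

1 kt = 1.15078 mph, so 77.8 × 1.15078 = 89.53 mph.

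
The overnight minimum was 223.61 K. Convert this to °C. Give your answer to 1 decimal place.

-49.5 °C

°C = 223.61 − 273.15 = -49.5 °C.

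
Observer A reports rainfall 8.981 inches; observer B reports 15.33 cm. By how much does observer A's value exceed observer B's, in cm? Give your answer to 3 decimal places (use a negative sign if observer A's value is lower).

7.482 cm

observer A: 8.981 in = 22.81174 cm.
Difference: 22.81174 − 15.33000 = 7.482 cm.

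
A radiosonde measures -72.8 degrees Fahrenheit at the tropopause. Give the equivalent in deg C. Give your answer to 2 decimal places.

°C = (°F − 32) × 5/9 = (-72.8 − 32) / 1.8 = -58.22 °C.

-58.22 °C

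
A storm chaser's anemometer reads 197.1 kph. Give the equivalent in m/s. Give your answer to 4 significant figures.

1 km/h = 0.277778 m/s, so 197.1 × 0.277778 = 54.75 m/s.

54.75 m/s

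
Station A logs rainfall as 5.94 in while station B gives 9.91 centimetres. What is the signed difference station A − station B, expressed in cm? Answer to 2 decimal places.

5.18 cm

station A: 5.94 in = 15.0876 cm.
Difference: 15.0876 − 9.9100 = 5.18 cm.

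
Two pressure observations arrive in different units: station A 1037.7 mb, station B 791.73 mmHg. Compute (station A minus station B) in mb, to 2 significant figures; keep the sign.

-18 mb

station B: 791.73 mmHg = 1055.55 mb.
Difference: 1037.70 − 1055.55 = -18 mb.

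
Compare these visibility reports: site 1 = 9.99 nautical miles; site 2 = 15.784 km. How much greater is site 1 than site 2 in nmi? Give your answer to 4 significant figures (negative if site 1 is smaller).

1.467 nmi

site 2: 15.784 km = 8.52268 nmi.
Difference: 9.99000 − 8.52268 = 1.467 nmi.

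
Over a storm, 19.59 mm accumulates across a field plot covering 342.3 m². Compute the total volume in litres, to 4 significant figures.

6706 litres

1 mm over 1 m² is 1 L, so volume = 19.59 × 342.3 = 6705.657 L ≈ 6706 L.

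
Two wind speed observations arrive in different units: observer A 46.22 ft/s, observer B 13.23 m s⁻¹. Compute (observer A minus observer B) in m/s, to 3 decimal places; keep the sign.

0.858 m/s

observer A: 46.22 ft/s = 14.08786 m/s.
Difference: 14.08786 − 13.23000 = 0.858 m/s.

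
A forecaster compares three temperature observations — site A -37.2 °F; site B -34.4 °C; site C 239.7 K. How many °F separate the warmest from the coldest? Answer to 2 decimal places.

8.99 °F

site A: -37.2 °F = -38.444 °C.
site C: 239.7 K = -33.450 °C.
Spread: (-33.450) − (-38.444) = 4.994 °C = 8.99 °F.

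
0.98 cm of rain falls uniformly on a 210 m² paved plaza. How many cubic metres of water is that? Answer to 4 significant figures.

2.058 cubic metres

Depth: 0.98 cm × 10 = 9.8 mm.
1 mm over 1 m² is 1 L, so volume = 9.8 × 210 = 2058 L = 2.058 m³.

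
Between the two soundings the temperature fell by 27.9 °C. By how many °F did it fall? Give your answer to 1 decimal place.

For a temperature change the 32° offset cancels: Δ°F = 27.9 × 1.8 = 50.2 °F.

50.2 °F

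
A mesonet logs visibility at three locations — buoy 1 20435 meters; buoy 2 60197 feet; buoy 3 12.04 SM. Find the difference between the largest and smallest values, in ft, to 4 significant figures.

buoy 1: 20435 m = 67043.96 ft.
buoy 3: 12.04 SM = 63571.20 ft.
Spread: 67043.96 − 60197.00 = 6847 ft.

6847 ft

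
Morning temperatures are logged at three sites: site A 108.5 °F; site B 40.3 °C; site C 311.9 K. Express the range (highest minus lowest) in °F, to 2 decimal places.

site A: 108.5 °F = 42.500 °C.
site C: 311.9 K = 38.750 °C.
Spread: 42.500 − 38.750 = 3.750 °C = 6.75 °F.

6.75 °F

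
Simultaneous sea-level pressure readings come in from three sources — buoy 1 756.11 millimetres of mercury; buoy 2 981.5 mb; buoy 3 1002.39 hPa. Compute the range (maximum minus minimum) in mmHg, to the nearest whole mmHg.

buoy 2: 981.5 mb = 736.19 mmHg.
buoy 3: 1002.39 hPa = 751.85 mmHg.
Spread: 756.11 − 736.19 = 20 mmHg.

20 mmHg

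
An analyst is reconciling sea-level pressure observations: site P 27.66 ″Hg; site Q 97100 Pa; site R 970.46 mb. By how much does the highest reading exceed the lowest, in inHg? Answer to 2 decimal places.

site Q: 97100 Pa = 28.6736 inHg.
site R: 970.46 mb = 28.6577 inHg.
Spread: 28.6736 − 27.6600 = 1.01 inHg.

1.01 inHg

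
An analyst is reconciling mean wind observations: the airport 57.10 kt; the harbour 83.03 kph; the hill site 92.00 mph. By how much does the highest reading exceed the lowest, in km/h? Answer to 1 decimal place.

the airport: 57.10 kt = 105.749 km/h.
the hill site: 92.00 mph = 148.060 km/h.
Spread: 148.060 − 83.030 = 65.0 km/h.

65.0 km/h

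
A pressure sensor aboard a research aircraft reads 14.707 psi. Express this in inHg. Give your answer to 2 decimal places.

1 psi = 2.03602 inHg, so 14.707 × 2.03602 = 29.94 inHg.

29.94 inHg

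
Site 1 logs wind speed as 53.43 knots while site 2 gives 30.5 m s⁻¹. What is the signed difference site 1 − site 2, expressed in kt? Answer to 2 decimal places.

-5.86 kt

site 2: 30.5 m/s = 59.2873 kt.
Difference: 53.4300 − 59.2873 = -5.86 kt.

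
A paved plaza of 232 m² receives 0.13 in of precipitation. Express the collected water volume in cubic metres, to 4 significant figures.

0.7661 cubic metres

Depth: 0.13 in × 25.4 = 3.302 mm.
1 mm over 1 m² is 1 L, so volume = 3.302 × 232 = 766.064 L = 0.7661 m³.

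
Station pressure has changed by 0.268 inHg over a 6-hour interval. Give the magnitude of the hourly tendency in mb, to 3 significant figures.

1.51 mb per hour

0.268 inHg / 6 h × 33.8639 mb/inHg = 1.51 mb/h.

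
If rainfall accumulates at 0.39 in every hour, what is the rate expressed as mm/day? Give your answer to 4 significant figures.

237.7 mm/day

0.39 in/hour × 25.4 mm/in × 24 hour/day = 237.7 mm/day.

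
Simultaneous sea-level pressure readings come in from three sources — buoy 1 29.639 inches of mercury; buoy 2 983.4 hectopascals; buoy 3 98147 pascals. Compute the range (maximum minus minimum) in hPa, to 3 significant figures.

buoy 1: 29.639 inHg = 1003.692 hPa.
buoy 3: 98147 Pa = 981.470 hPa.
Spread: 1003.692 − 981.470 = 22.2 hPa.

22.2 hPa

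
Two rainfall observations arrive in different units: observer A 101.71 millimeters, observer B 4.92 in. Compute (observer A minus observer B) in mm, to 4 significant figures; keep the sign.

-23.26 mm

observer B: 4.92 in = 124.9680 mm.
Difference: 101.7100 − 124.9680 = -23.26 mm.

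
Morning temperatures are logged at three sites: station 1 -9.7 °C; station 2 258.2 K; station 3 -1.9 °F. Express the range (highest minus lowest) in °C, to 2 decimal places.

9.13 °C

station 2: 258.2 K = -14.950 °C.
station 3: -1.9 °F = -18.833 °C.
Spread: (-9.700) − (-18.833) = 9.133 °C.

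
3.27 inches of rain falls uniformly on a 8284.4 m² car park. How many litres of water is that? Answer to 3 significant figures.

Depth: 3.27 in × 25.4 = 83.058 mm.
1 mm over 1 m² is 1 L, so volume = 83.058 × 8284.4 = 688085.7 L ≈ 688000 L.

688000 litres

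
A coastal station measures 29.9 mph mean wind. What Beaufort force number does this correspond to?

29.9 mph = 13.4 m/s, which is Beaufort 6 (strong breeze, 10.8–13.8 m/s).

Beaufort force 6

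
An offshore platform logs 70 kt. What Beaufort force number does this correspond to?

Beaufort force 12

70 kt lies in the Beaufort 12 band (hurricane force, ≥64 kt).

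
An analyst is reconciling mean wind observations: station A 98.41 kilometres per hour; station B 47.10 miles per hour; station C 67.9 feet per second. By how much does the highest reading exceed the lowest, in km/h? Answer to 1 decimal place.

station B: 47.10 mph = 75.800 km/h.
station C: 67.9 ft/s = 74.505 km/h.
Spread: 98.410 − 74.505 = 23.9 km/h.

23.9 km/h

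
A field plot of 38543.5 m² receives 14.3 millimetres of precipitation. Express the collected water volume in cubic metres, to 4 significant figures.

1 mm over 1 m² is 1 L, so volume = 14.3 × 38543.5 = 551172.05 L = 551.2 m³.

551.2 cubic metres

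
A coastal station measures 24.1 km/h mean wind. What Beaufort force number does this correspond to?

24.1 km/h = 6.7 m/s, which is Beaufort 4 (moderate breeze, 5.5–7.9 m/s).

Beaufort force 4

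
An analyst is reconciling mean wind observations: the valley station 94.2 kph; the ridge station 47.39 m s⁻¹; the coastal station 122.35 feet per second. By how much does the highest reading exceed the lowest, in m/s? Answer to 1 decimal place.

the valley station: 94.2 km/h = 26.167 m/s.
the coastal station: 122.35 ft/s = 37.292 m/s.
Spread: 47.390 − 26.167 = 21.2 m/s.

21.2 m/s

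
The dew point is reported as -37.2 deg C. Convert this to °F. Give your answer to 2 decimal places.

°F = °C × 9/5 + 32 = -37.2 × 1.8 + 32 = -34.96 °F.

-34.96 °F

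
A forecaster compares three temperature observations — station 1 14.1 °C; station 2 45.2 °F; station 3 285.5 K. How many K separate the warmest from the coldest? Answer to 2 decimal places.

6.77 K

station 2: 45.2 °F = 7.333 °C.
station 3: 285.5 K = 12.350 °C.
Spread: 14.100 − 7.333 = 6.767 °C.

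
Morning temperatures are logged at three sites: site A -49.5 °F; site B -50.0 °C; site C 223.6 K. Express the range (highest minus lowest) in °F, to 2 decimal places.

site A: -49.5 °F = -45.278 °C.
site C: 223.6 K = -49.550 °C.
Spread: (-45.278) − (-50.000) = 4.722 °C = 8.50 °F.

8.50 °F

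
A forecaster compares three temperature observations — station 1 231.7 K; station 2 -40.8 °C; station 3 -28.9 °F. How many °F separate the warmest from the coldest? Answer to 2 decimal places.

station 1: 231.7 K = -41.450 °C.
station 3: -28.9 °F = -33.833 °C.
Spread: (-33.833) − (-41.450) = 7.617 °C = 13.71 °F.

13.71 °F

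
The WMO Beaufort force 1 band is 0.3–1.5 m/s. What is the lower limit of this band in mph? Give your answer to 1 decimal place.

0.7 mph

0.3–1.5 m/s × 2.237 = 0.7–3.4 mph.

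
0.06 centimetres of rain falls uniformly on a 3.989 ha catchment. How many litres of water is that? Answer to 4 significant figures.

Depth: 0.06 cm × 10 = 0.6 mm.
Area: 3.989 ha = 39890 m².
1 mm over 1 m² is 1 L, so volume = 0.6 × 39890 = 23934 L ≈ 23930 L.

23930 litres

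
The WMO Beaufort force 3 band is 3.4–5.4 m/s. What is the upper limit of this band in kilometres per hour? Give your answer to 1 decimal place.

19.4 km/h

3.4–5.4 m/s × 3.6 = 12.2–19.4 km/h.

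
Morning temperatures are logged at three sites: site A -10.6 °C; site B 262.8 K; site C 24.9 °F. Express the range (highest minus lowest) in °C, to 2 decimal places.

site B: 262.8 K = -10.350 °C.
site C: 24.9 °F = -3.944 °C.
Spread: (-3.944) − (-10.600) = 6.656 °C.

6.66 °C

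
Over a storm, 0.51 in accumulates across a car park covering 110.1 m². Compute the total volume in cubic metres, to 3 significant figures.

Depth: 0.51 in × 25.4 = 12.954 mm.
1 mm over 1 m² is 1 L, so volume = 12.954 × 110.1 = 1426.2354 L = 1.43 m³.

1.43 cubic metres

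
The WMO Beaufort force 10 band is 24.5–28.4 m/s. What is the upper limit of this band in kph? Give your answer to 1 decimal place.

102.2 km/h

24.5–28.4 m/s × 3.6 = 88.2–102.2 km/h.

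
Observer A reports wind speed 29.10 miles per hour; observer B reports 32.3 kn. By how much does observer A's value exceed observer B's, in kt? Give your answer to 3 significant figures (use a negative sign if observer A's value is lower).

observer A: 29.10 mph = 25.2872 kt.
Difference: 25.2872 − 32.3000 = -7.01 kt.

-7.01 kt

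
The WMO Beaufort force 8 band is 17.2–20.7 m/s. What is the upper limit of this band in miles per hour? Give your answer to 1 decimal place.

46.3 mph

17.2–20.7 m/s × 2.237 = 38.5–46.3 mph.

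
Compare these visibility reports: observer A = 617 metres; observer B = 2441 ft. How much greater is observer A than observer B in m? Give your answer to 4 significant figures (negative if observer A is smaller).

observer B: 2441 ft = 744.017 m.
Difference: 617.000 − 744.017 = -127.0 m.

-127.0 m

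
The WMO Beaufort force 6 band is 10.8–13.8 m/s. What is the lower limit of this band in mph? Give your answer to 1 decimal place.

10.8–13.8 m/s × 2.237 = 24.2–30.9 mph.

24.2 mph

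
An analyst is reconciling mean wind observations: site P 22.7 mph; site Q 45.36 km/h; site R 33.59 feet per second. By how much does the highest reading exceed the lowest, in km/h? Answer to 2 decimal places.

8.83 km/h

site P: 22.7 mph = 36.5321 km/h.
site R: 33.59 ft/s = 36.8576 km/h.
Spread: 45.3600 − 36.5321 = 8.83 km/h.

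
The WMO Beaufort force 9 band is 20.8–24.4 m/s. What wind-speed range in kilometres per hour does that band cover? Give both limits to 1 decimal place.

74.9 to 87.8 km/h

20.8–24.4 m/s × 3.6 = 74.9–87.8 km/h.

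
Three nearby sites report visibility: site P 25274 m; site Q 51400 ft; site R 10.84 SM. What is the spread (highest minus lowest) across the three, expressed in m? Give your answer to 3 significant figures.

9610 m

site Q: 51400 ft = 15666.72 m.
site R: 10.84 SM = 17445.29 m.
Spread: 25274.00 − 15666.72 = 9610 m.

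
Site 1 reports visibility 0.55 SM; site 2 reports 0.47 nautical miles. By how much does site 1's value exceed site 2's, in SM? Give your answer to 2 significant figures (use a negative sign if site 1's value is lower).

site 2: 0.47 nmi = 0.540866 SM.
Difference: 0.550000 − 0.540866 = 0.0091 SM.

0.0091 SM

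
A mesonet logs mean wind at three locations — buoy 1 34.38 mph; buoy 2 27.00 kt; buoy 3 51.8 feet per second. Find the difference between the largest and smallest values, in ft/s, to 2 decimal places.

buoy 1: 34.38 mph = 50.4240 ft/s.
buoy 2: 27.00 kt = 45.5709 ft/s.
Spread: 51.8000 − 45.5709 = 6.23 ft/s.

6.23 ft/s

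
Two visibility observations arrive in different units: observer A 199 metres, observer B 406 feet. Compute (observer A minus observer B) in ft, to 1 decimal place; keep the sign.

246.9 ft

observer A: 199 m = 652.887 ft.
Difference: 652.887 − 406.000 = 246.9 ft.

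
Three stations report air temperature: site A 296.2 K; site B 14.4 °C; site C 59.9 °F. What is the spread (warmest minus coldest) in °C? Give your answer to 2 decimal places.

site A: 296.2 K = 23.050 °C.
site C: 59.9 °F = 15.500 °C.
Spread: 23.050 − 14.400 = 8.650 °C.

8.65 °C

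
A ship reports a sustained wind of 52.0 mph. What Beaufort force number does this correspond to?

Beaufort force 9

52.0 mph = 23.2 m/s, which is Beaufort 9 (strong gale, 20.8–24.4 m/s).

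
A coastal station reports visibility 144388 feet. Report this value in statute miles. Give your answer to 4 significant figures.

1 ft = 0.000189394 SM, so 144388 × 0.000189394 = 27.35 SM.

27.35 SM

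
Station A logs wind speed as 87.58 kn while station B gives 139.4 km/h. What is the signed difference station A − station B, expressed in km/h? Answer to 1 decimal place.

station A: 87.58 kt = 162.198 km/h.
Difference: 162.198 − 139.400 = 22.8 km/h.

22.8 km/h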